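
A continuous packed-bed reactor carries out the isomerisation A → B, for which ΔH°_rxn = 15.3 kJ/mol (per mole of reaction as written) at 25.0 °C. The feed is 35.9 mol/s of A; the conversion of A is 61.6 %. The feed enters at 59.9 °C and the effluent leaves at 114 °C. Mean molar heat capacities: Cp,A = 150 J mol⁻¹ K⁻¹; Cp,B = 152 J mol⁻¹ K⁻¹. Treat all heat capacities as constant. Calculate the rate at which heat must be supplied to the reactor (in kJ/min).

Extent of reaction ξ = 0.616 × 35.9 = 22.114 mol/s
Reaction term: ξ·ΔH°_rxn = 22.114 × 15.3 = 338.35 kJ/s
Sensible, feed 59.9→25 °C: -187.94 kJ/s
Outlet flows (mol/s): A 13.786, B 22.114
Sensible, products 25→114 °C: 483.2 kJ/s
Q = ΔH = 633.62 kJ/s = 633.62 kW
Heat supplied = 38017 kJ/min

Q_in = 38000 kJ/min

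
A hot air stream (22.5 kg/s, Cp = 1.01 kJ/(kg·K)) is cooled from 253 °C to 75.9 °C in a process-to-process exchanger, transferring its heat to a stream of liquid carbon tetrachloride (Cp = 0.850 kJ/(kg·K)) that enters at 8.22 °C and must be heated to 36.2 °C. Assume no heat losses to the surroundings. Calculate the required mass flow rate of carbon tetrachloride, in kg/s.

Heat released by hot stream: Q = 22.5 × 1.01 × (253 − 75.9) = 4024.6 kJ/s
Energy balance on cold side (adiabatic exchanger): Q = ṁ_c·Cp_c·(T_c,out − T_c,in)
ṁ_c = 4024.6 / [0.850 × (36.2 − 8.22)] = 169.22 kg/s

ṁ_c = 169 kg/s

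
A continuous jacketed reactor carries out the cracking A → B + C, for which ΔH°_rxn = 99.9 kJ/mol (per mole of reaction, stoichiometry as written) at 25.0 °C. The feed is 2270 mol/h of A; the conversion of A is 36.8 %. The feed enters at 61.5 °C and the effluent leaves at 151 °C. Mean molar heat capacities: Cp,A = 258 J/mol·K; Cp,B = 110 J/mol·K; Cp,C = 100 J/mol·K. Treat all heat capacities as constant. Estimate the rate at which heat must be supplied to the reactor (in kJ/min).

Q_in = 2180 kJ/min

Extent of reaction ξ = 0.368 × 2270 = 835.36 mol/h
Reaction term: ξ·ΔH°_rxn = 835.36 × 99.9 = 83452 kJ/h
Sensible, feed 61.5→25 °C: -21377 kJ/h
Outlet flows (mol/h): A 1434.6, B 835.36, C 835.36
Sensible, products 25→151 °C: 68741 kJ/h
Q = ΔH = 130820 kJ/h = 36.338 kW
Heat supplied = 2180.3 kJ/min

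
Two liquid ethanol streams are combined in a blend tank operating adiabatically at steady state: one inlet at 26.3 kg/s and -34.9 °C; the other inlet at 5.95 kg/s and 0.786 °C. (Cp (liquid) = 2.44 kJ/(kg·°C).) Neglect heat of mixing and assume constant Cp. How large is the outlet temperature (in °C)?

Adiabatic, steady state ⇒ Σ ṁᵢCp,ᵢ(T_out − Tᵢ) = 0
Σ ṁᵢCp,ᵢTᵢ = 26.3×2.44×-34.9 + 5.95×2.44×0.786 = -2228.2
Σ ṁᵢCp,ᵢ = 26.3×2.44 + 5.95×2.44 = 78.69
T_out = -2228.2 / 78.69 = -28.316 °C

T_out = -28.3 °C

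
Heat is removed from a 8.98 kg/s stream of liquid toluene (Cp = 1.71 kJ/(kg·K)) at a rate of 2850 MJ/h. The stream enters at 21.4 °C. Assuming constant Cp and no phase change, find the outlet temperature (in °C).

T_out = -30.2 °C

Q = 2850 MJ/h = 791.67 kJ/s
ΔT = Q/(ṁ·Cp) = 791.67/(8.98×1.71) = 51.555 K
T_out = 21.4 − 51.555 = -30.155 °C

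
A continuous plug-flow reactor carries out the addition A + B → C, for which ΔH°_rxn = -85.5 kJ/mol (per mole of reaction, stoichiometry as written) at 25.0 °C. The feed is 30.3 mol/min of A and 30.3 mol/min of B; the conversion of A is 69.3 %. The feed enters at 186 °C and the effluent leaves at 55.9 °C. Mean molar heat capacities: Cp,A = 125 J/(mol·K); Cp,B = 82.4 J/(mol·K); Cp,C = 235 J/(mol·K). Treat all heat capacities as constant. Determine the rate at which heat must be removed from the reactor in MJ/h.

Extent of reaction ξ = 0.693 × 30.3 = 20.998 mol/min
Reaction term: ξ·ΔH°_rxn = 20.998 × -85.5 = -1795.3 kJ/min
Sensible, feed 186→25 °C: -1011.8 kJ/min
Outlet flows (mol/min): A 9.3021, B 9.3021, C 20.998
Sensible, products 25→55.9 °C: 212.09 kJ/min
Q = ΔH = -2595 kJ/min = -43.25 kW
Heat removed = 155.7 MJ/h

Q_out = 156 MJ/h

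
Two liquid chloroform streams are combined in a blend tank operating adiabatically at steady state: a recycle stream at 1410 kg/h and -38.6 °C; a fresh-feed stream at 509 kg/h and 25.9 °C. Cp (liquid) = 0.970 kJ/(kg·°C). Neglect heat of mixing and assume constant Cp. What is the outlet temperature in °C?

Adiabatic, steady state ⇒ Σ ṁᵢCp,ᵢ(T_out − Tᵢ) = 0
T_out = Σ ṁᵢCp,ᵢTᵢ / Σ ṁᵢCp,ᵢ
      = -40006 / 1861.4 = -21.492 °C

T_out = -21.5 °C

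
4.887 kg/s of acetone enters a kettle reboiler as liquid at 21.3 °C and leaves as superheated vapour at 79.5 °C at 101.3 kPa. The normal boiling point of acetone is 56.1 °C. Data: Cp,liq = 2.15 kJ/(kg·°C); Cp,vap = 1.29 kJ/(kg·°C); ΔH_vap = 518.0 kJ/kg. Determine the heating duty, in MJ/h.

Q = 11000 MJ/h

liquid 21.3→56.1 °C: 74.82 kJ/kg
vaporisation at 56.1 °C: 518 kJ/kg
vapour 56.1→79.5 °C: 30.186 kJ/kg
Δh = 74.82 + 518 + 30.186 = 623.01 kJ/kg
Q = ṁ·Δh = 4.887 kg/s × 623.01 kJ/kg = 3044.6 kJ/s
|Q| = 3044.6 kW = 10961 MJ/h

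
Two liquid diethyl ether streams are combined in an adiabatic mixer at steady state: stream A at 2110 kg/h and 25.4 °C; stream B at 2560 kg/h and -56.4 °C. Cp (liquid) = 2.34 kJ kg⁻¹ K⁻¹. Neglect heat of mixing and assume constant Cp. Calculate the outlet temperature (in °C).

T_out = -19.4 °C

No heat crosses the boundary, so H_out = H_in.
T_out = Σ ṁᵢCp,ᵢTᵢ / Σ ṁᵢCp,ᵢ
      = -212450 / 10928 = -19.441 °C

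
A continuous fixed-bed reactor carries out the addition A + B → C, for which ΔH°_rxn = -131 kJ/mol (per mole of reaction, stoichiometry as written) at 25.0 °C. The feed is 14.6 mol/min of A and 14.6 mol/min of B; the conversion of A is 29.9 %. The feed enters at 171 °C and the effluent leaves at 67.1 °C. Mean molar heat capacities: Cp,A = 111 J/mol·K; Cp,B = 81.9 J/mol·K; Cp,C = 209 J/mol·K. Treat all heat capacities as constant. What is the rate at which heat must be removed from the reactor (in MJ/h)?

Extent of reaction ξ = 0.299 × 14.6 = 4.3654 mol/min
Reaction term: ξ·ΔH°_rxn = 4.3654 × -131 = -571.87 kJ/min
Sensible, feed 171→25 °C: -411.19 kJ/min
Outlet flows (mol/min): A 10.235, B 10.235, C 4.3654
Sensible, products 25→67.1 °C: 121.53 kJ/min
Q = ΔH = -861.53 kJ/min = -14.359 kW
Heat removed = 51.692 MJ/h

Q_out = 51.7 MJ/h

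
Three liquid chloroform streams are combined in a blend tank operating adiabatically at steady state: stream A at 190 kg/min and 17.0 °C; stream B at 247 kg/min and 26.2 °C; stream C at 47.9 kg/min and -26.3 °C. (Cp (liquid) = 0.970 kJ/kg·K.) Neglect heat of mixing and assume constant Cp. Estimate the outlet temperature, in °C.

Energy balance with Q = 0: Σ ṁᵢCp,ᵢ(T_out − Tᵢ) = 0
Σ ṁᵢCp,ᵢTᵢ = 190×0.970×17.0 + 247×0.970×26.2 + 47.9×0.970×-26.3 = 8188.4
Σ ṁᵢCp,ᵢ = 190×0.970 + 247×0.970 + 47.9×0.970 = 470.35
T_out = 8188.4 / 470.35 = 17.409 °C

T_out = 17.4 °C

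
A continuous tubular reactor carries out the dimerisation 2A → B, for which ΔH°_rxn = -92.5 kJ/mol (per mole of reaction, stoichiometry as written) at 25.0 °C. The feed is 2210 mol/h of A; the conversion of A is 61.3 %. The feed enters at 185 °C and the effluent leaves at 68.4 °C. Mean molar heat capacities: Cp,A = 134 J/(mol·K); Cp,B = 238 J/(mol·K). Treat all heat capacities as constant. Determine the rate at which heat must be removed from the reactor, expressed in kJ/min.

Extent of reaction ξ = 0.613 × 2210 / 2 = 677.37 mol/h
Reaction term: ξ·ΔH°_rxn = 677.37 × -92.5 = -62656 kJ/h
Sensible, feed 185→25 °C: -47382 kJ/h
Outlet flows (mol/h): A 855.27, B 677.37
Sensible, products 25→68.4 °C: 11971 kJ/h
Q = ΔH = -98068 kJ/h = -27.241 kW
Heat removed = 1634.5 kJ/min

Q_out = 1630 kJ/min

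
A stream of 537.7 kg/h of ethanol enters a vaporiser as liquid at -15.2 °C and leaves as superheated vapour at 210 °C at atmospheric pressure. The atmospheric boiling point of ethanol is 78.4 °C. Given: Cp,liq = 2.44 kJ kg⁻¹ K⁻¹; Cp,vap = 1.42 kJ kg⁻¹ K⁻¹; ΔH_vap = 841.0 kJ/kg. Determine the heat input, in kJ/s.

Q = 188 kJ/s

liquid -15.2→78.4 °C: 228.38 kJ/kg
vaporisation at 78.4 °C: 841 kJ/kg
vapour 78.4→210 °C: 186.87 kJ/kg
Δh = 228.38 + 841 + 186.87 = 1256.3 kJ/kg
Q = ṁ·Δh = 537.7 kg/h × 1256.3 kJ/kg = 675490 kJ/h
|Q| = 187.64 kW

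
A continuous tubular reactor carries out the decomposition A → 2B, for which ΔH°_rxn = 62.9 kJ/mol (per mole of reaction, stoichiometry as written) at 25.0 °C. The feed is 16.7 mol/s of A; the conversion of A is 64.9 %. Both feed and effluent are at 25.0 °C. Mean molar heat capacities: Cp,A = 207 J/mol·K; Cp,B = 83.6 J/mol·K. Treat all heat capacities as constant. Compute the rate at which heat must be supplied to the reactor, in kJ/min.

Extent of reaction ξ = 0.649 × 16.7 = 10.838 mol/s
Reaction term: ξ·ΔH°_rxn = 10.838 × 62.9 = 681.73 kJ/s
Q = ΔH = 681.73 kJ/s = 681.73 kW
Heat supplied = 40904 kJ/min

Q_in = 40900 kJ/min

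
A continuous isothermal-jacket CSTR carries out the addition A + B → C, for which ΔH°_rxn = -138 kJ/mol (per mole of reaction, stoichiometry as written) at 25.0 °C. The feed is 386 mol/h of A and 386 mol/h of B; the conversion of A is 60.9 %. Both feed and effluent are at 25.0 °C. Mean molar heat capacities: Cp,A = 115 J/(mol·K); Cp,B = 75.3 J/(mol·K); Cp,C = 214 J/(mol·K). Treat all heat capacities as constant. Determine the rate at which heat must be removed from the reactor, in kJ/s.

Q_out = 9.01 kJ/s

Extent of reaction ξ = 0.609 × 386 = 235.07 mol/h
Reaction term: ξ·ΔH°_rxn = 235.07 × -138 = -32440 kJ/h
Q = ΔH = -32440 kJ/h = -9.0112 kW
Heat removed = 9.0112 kJ/s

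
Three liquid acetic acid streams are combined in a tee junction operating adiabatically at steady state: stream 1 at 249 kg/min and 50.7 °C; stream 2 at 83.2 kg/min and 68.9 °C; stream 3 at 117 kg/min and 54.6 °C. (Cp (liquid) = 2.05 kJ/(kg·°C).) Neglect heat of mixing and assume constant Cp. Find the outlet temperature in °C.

T_out = 55.1 °C

No heat crosses the boundary, so H_out = H_in.
T_out = Σ ṁᵢCp,ᵢTᵢ / Σ ṁᵢCp,ᵢ
      = 50727 / 920.86 = 55.087 °C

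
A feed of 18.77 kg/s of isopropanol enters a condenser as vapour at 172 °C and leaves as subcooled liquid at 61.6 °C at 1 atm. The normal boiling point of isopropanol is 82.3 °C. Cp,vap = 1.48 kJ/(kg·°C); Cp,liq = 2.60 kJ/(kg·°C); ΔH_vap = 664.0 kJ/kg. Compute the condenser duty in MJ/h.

Q_c = 57500 MJ/h

vapour 172→82.3 °C: -132.76 kJ/kg
condensation at 82.3 °C: -664 kJ/kg
liquid 82.3→61.6 °C: -53.82 kJ/kg
Δh = -132.76 + -664 + -53.82 = -850.58 kJ/kg
Q = ṁ·Δh = 18.77 kg/s × -850.58 kJ/kg = -15965 kJ/s
|Q| = 15965 kW = 57475 MJ/h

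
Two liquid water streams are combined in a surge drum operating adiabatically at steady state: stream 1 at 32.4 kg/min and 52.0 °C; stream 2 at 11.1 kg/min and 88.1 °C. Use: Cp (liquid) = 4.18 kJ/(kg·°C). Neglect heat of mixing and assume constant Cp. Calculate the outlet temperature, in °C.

T_out = 61.2 °C

No heat crosses the boundary, so H_out = H_in.
T_out = Σ ṁᵢCp,ᵢTᵢ / Σ ṁᵢCp,ᵢ
      = 11130 / 181.83 = 61.212 °C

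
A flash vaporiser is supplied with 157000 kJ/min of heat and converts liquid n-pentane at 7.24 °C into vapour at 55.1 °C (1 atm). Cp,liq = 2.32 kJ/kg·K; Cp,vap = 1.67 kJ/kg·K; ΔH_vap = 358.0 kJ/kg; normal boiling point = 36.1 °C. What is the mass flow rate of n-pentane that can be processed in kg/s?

Δh = 2.32×(36.1−7.24) + 358.0 + 1.67×(55.1−36.1) = 456.69 kJ/kg
Q = 157000 kJ/min = 2616.7 kJ/s = 2616.7 kJ/s
ṁ = Q/Δh = 2616.7 / 456.69 = 5.7297 kg/s

ṁ = 5.73 kg/s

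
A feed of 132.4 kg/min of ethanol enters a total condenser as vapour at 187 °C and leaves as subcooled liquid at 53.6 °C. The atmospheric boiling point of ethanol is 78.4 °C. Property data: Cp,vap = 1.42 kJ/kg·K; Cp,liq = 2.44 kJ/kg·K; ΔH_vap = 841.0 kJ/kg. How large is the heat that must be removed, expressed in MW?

vapour 187→78.4 °C: -154.21 kJ/kg
condensation at 78.4 °C: -841 kJ/kg
liquid 78.4→53.6 °C: -60.512 kJ/kg
Δh = -154.21 + -841 + -60.512 = -1055.7 kJ/kg
Q = ṁ·Δh = 132.4 kg/min × -1055.7 kJ/kg = -139780 kJ/min
|Q| = 2329.6 kW = 2.3296 MW

Q_c = 2.33 MW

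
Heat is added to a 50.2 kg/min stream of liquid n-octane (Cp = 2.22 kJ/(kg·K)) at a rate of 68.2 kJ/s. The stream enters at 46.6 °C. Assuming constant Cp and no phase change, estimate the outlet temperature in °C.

Q = 68.2 kJ/s = 4092 kJ/min
ΔT = Q/(ṁ·Cp) = 4092/(50.2×2.22) = 36.718 K
T_out = 46.6 + 36.718 = 83.318 °C

T_out = 83.3 °C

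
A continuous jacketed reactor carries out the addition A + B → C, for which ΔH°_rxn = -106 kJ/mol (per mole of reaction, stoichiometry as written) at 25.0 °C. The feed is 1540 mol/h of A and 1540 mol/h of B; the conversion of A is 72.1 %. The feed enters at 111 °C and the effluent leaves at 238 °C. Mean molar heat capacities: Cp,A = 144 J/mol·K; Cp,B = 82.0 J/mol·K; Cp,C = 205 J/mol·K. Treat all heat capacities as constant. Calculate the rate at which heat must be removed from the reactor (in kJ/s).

Q_out = 21.8 kJ/s

Extent of reaction ξ = 0.721 × 1540 = 1110.3 mol/h
Reaction term: ξ·ΔH°_rxn = 1110.3 × -106 = -117700 kJ/h
Sensible, feed 111→25 °C: -29931 kJ/h
Outlet flows (mol/h): A 429.66, B 429.66, C 1110.3
Sensible, products 25→238 °C: 69166 kJ/h
Q = ΔH = -78462 kJ/h = -21.795 kW
Heat removed = 21.795 kJ/s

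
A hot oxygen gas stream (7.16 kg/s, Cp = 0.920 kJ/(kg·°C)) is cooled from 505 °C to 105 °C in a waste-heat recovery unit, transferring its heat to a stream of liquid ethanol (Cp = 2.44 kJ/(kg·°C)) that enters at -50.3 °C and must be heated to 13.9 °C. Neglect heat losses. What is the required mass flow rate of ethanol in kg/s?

Heat released by hot stream: Q = 7.16 × 0.920 × (505 − 105) = 2634.9 kJ/s
Energy balance on cold side (adiabatic exchanger): Q = ṁ_c·Cp_c·(T_c,out − T_c,in)
ṁ_c = 2634.9 / [2.44 × (13.9 − -50.3)] = 16.82 kg/s

ṁ_c = 16.8 kg/s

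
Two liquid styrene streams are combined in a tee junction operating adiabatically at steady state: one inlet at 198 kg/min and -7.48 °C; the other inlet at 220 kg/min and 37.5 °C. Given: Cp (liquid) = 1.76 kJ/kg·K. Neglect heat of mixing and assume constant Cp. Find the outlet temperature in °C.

Energy balance with Q = 0: Σ ṁᵢCp,ᵢ(T_out − Tᵢ) = 0
Σ ṁᵢCp,ᵢTᵢ = 198×1.76×-7.48 + 220×1.76×37.5 = 11913
Σ ṁᵢCp,ᵢ = 198×1.76 + 220×1.76 = 735.68
T_out = 11913 / 735.68 = 16.194 °C

T_out = 16.2 °C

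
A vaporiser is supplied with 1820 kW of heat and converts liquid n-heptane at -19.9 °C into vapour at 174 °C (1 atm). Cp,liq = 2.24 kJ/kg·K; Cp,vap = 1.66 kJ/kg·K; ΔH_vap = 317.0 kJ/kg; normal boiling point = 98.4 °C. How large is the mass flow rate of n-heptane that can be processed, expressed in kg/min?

Δh = 2.24×(98.4−-19.9) + 317.0 + 1.66×(174−98.4) = 707.49 kJ/kg
Q = 1820 kW = 1820 kJ/s = 109200 kJ/min
ṁ = Q/Δh = 109200 / 707.49 = 154.35 kg/min

ṁ = 154 kg/min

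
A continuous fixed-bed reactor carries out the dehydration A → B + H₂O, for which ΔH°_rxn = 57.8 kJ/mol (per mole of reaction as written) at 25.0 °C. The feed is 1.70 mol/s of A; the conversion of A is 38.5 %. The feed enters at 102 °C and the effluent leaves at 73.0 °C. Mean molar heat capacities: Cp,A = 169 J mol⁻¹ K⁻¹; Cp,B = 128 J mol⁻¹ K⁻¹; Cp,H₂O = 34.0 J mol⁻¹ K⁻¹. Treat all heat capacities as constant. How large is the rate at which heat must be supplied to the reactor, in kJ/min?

Extent of reaction ξ = 0.385 × 1.70 = 0.6545 mol/s
Reaction term: ξ·ΔH°_rxn = 0.6545 × 57.8 = 37.83 kJ/s
Sensible, feed 102→25 °C: -22.122 kJ/s
Outlet flows (mol/s): A 1.0455, B 0.6545, H₂O 0.6545
Sensible, products 25→73.0 °C: 13.57 kJ/s
Q = ΔH = 29.278 kJ/s = 29.278 kW
Heat supplied = 1756.7 kJ/min

Q_in = 1760 kJ/min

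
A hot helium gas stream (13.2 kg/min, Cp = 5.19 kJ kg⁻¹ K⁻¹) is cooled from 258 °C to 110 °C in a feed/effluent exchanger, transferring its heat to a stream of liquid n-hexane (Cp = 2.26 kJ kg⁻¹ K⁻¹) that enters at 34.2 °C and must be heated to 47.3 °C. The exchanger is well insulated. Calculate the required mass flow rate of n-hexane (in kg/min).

Heat released by hot stream: Q = 13.2 × 5.19 × (258 − 110) = 10139 kJ/min
Energy balance on cold side (adiabatic exchanger): Q = ṁ_c·Cp_c·(T_c,out − T_c,in)
ṁ_c = 10139 / [2.26 × (47.3 − 34.2)] = 342.47 kg/min

ṁ_c = 342 kg/min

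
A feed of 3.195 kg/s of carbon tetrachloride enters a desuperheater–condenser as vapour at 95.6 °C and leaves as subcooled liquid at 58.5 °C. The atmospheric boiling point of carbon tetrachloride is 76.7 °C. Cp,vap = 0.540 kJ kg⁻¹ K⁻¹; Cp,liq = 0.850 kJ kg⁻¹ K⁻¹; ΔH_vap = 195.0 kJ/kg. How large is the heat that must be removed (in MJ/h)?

vapour 95.6→76.7 °C: -10.206 kJ/kg
condensation at 76.7 °C: -195 kJ/kg
liquid 76.7→58.5 °C: -15.47 kJ/kg
Δh = -10.206 + -195 + -15.47 = -220.68 kJ/kg
Q = ṁ·Δh = 3.195 kg/s × -220.68 kJ/kg = -705.06 kJ/s
|Q| = 705.06 kW = 2538.2 MJ/h

Q_c = 2540 MJ/h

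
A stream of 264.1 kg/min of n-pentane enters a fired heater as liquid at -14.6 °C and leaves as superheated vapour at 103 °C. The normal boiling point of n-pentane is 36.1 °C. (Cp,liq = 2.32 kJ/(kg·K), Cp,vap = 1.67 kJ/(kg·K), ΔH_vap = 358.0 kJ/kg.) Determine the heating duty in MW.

Q = 2.59 MW

liquid -14.6→36.1 °C: 117.62 kJ/kg
vaporisation at 36.1 °C: 358 kJ/kg
vapour 36.1→103 °C: 111.72 kJ/kg
Δh = 117.62 + 358 + 111.72 = 587.35 kJ/kg
Q = ṁ·Δh = 264.1 kg/min × 587.35 kJ/kg = 155120 kJ/min
|Q| = 2585.3 kW = 2.5853 MW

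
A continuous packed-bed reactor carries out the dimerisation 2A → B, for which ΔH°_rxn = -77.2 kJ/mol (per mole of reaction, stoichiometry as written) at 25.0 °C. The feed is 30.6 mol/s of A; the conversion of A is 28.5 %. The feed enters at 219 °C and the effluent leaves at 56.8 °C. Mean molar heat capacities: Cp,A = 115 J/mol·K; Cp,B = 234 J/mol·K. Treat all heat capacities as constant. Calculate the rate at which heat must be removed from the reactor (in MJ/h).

Extent of reaction ξ = 0.285 × 30.6 / 2 = 4.3605 mol/s
Reaction term: ξ·ΔH°_rxn = 4.3605 × -77.2 = -336.63 kJ/s
Sensible, feed 219→25 °C: -682.69 kJ/s
Outlet flows (mol/s): A 21.879, B 4.3605
Sensible, products 25→56.8 °C: 112.46 kJ/s
Q = ΔH = -906.86 kJ/s = -906.86 kW
Heat removed = 3264.7 MJ/h

Q_out = 3260 MJ/h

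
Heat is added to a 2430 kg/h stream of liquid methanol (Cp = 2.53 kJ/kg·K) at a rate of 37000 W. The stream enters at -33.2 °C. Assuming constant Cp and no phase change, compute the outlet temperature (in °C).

Q = 37000 W = 133200 kJ/h
ΔT = Q/(ṁ·Cp) = 133200/(2430×2.53) = 21.666 K
T_out = -33.2 + 21.666 = -11.534 °C

T_out = -11.5 °C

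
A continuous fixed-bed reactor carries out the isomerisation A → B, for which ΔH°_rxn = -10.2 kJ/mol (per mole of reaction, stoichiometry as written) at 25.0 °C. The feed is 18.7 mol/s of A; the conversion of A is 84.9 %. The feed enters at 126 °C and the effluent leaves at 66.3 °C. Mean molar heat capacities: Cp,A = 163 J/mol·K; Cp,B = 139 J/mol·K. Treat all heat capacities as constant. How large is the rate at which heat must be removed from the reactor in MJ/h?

Extent of reaction ξ = 0.849 × 18.7 = 15.876 mol/s
Reaction term: ξ·ΔH°_rxn = 15.876 × -10.2 = -161.94 kJ/s
Sensible, feed 126→25 °C: -307.86 kJ/s
Outlet flows (mol/s): A 2.8237, B 15.876
Sensible, products 25→66.3 °C: 110.15 kJ/s
Q = ΔH = -359.65 kJ/s = -359.65 kW
Heat removed = 1294.7 MJ/h

Q_out = 1290 MJ/h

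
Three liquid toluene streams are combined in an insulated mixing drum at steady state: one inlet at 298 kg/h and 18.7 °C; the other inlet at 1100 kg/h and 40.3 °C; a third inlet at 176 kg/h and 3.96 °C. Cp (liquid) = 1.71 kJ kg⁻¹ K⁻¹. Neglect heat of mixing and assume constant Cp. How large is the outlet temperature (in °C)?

T_out = 32.1 °C

No heat crosses the boundary, so H_out = H_in.
Σ ṁᵢCp,ᵢTᵢ = 298×1.71×18.7 + 1100×1.71×40.3 + 176×1.71×3.96 = 86525
Σ ṁᵢCp,ᵢ = 298×1.71 + 1100×1.71 + 176×1.71 = 2691.5
T_out = 86525 / 2691.5 = 32.147 °C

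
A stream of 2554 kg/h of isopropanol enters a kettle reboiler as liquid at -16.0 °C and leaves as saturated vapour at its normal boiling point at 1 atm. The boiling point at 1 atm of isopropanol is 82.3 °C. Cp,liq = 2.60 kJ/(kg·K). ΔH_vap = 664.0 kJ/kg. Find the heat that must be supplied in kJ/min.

liquid -16.0→82.3 °C: 255.58 kJ/kg
vaporisation at 82.3 °C: 664 kJ/kg
Δh = 255.58 + 664 = 919.58 kJ/kg
Q = ṁ·Δh = 2554 kg/h × 919.58 kJ/kg = 2.3486e+06 kJ/h
|Q| = 652.39 kW = 39143 kJ/min

Q = 39100 kJ/min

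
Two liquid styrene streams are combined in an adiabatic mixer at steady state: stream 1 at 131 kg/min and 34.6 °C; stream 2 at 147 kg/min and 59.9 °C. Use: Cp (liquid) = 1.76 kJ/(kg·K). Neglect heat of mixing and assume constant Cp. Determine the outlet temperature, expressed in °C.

Adiabatic, steady state ⇒ Σ ṁᵢCp,ᵢ(T_out − Tᵢ) = 0
T_out = Σ ṁᵢCp,ᵢTᵢ / Σ ṁᵢCp,ᵢ
      = 23475 / 489.28 = 47.978 °C

T_out = 48.0 °C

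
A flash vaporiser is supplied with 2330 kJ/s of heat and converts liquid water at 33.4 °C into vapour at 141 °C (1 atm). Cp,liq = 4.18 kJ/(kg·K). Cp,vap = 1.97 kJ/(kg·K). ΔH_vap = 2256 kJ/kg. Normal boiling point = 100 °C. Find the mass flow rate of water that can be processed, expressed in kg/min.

Δh = 4.18×(100−33.4) + 2256 + 1.97×(141−100) = 2615.2 kJ/kg
Q = 2330 kJ/s = 2330 kJ/s = 139800 kJ/min
ṁ = Q/Δh = 139800 / 2615.2 = 53.458 kg/min

ṁ = 53.5 kg/min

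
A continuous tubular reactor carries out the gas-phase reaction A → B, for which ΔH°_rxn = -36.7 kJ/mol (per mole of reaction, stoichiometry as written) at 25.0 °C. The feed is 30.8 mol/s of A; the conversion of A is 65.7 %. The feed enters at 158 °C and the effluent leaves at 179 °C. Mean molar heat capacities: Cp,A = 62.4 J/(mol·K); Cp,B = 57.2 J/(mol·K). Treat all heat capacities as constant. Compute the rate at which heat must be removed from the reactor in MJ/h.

Q_out = 2590 MJ/h

Extent of reaction ξ = 0.657 × 30.8 = 20.236 mol/s
Reaction term: ξ·ΔH°_rxn = 20.236 × -36.7 = -742.65 kJ/s
Sensible, feed 158→25 °C: -255.62 kJ/s
Outlet flows (mol/s): A 10.564, B 20.236
Sensible, products 25→179 °C: 279.77 kJ/s
Q = ΔH = -718.49 kJ/s = -718.49 kW
Heat removed = 2586.6 MJ/h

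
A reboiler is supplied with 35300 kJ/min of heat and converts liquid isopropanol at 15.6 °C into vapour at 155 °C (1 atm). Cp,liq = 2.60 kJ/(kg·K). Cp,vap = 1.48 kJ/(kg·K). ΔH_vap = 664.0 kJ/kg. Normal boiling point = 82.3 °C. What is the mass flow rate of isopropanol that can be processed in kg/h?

Δh = 2.60×(82.3−15.6) + 664.0 + 1.48×(155−82.3) = 945.02 kJ/kg
Q = 35300 kJ/min = 588.33 kJ/s = 2.118e+06 kJ/h
ṁ = Q/Δh = 2.118e+06 / 945.02 = 2241.2 kg/h

ṁ = 2240 kg/h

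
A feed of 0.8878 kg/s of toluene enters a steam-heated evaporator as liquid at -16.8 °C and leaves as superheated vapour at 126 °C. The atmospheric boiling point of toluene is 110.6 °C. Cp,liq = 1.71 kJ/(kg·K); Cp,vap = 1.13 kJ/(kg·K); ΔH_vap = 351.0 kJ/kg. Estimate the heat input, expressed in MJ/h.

liquid -16.8→110.6 °C: 217.85 kJ/kg
vaporisation at 110.6 °C: 351 kJ/kg
vapour 110.6→126 °C: 17.402 kJ/kg
Δh = 217.85 + 351 + 17.402 = 586.26 kJ/kg
Q = ṁ·Δh = 0.8878 kg/s × 586.26 kJ/kg = 520.48 kJ/s
|Q| = 520.48 kW = 1873.7 MJ/h

Q = 1870 MJ/h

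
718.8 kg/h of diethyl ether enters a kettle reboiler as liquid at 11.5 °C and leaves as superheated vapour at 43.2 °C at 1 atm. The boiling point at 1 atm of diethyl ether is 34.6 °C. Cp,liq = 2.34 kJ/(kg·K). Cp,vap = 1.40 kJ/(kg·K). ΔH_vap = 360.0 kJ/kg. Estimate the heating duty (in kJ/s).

Q = 85.1 kJ/s

liquid 11.5→34.6 °C: 54.054 kJ/kg
vaporisation at 34.6 °C: 360 kJ/kg
vapour 34.6→43.2 °C: 12.04 kJ/kg
Δh = 54.054 + 360 + 12.04 = 426.09 kJ/kg
Q = ṁ·Δh = 718.8 kg/h × 426.09 kJ/kg = 306280 kJ/h
|Q| = 85.077 kW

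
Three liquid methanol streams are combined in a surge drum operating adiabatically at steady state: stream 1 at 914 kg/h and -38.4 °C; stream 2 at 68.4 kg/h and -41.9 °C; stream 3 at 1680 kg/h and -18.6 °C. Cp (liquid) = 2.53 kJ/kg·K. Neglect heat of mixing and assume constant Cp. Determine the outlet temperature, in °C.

T_out = -26.0 °C

No heat crosses the boundary, so H_out = H_in.
Σ ṁᵢCp,ᵢTᵢ = 914×2.53×-38.4 + 68.4×2.53×-41.9 + 1680×2.53×-18.6 = -175110
Σ ṁᵢCp,ᵢ = 914×2.53 + 68.4×2.53 + 1680×2.53 = 6735.9
T_out = -175110 / 6735.9 = -25.996 °C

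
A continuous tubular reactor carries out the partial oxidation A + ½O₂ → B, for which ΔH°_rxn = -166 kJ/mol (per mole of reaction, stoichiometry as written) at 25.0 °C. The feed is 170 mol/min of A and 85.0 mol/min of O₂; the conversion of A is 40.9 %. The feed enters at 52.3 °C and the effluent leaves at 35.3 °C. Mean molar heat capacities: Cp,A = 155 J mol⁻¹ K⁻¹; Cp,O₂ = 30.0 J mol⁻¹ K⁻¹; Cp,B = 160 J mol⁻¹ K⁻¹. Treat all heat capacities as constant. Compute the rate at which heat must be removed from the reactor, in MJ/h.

Extent of reaction ξ = 0.409 × 170 = 69.53 mol/min
Reaction term: ξ·ΔH°_rxn = 69.53 × -166 = -11542 kJ/min
Sensible, feed 52.3→25 °C: -788.97 kJ/min
Outlet flows (mol/min): A 100.47, O₂ 50.235, B 69.53
Sensible, products 25→35.3 °C: 290.51 kJ/min
Q = ΔH = -12040 kJ/min = -200.67 kW
Heat removed = 722.43 MJ/h

Q_out = 722 MJ/h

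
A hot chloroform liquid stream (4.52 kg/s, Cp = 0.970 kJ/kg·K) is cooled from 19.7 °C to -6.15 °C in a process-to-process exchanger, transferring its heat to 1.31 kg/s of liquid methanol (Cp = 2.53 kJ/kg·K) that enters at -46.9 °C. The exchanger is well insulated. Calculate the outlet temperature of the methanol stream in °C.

Heat released by hot stream: Q = 4.52 × 0.970 × (19.7 − -6.15) = 113.34 kJ/s
Energy balance on cold side (adiabatic exchanger): Q = ṁ_c·Cp_c·(T_c,out − T_c,in)
T_c,out = -46.9 + 113.34/(1.31 × 2.53) = -12.704 °C

T_c,out = -12.7 °C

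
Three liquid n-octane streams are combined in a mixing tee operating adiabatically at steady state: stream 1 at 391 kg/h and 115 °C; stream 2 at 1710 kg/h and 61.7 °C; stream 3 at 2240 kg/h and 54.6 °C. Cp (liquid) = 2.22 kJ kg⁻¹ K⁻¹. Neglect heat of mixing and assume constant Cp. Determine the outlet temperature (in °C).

Adiabatic, steady state ⇒ Σ ṁᵢCp,ᵢ(T_out − Tᵢ) = 0
T_out = Σ ṁᵢCp,ᵢTᵢ / Σ ṁᵢCp,ᵢ
      = 605560 / 9637 = 62.837 °C

T_out = 62.8 °C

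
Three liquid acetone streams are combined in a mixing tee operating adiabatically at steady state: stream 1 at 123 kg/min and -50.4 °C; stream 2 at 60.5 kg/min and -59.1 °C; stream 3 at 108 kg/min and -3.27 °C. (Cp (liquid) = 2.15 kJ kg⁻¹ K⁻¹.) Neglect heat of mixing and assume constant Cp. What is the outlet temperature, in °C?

Adiabatic, steady state ⇒ Σ ṁᵢCp,ᵢ(T_out − Tᵢ) = 0
T_out = Σ ṁᵢCp,ᵢTᵢ / Σ ṁᵢCp,ᵢ
      = -21775 / 626.72 = -34.744 °C

T_out = -34.7 °C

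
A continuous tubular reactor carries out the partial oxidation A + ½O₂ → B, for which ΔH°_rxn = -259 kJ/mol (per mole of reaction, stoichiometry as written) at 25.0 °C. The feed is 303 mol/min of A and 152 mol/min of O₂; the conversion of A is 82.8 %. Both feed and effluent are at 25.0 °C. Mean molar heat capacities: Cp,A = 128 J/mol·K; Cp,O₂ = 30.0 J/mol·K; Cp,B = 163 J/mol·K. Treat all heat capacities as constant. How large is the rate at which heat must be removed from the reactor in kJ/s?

Q_out = 1080 kJ/s

Extent of reaction ξ = 0.828 × 303 = 250.88 mol/min
Reaction term: ξ·ΔH°_rxn = 250.88 × -259 = -64979 kJ/min
Q = ΔH = -64979 kJ/min = -1083 kW
Heat removed = 1083 kJ/s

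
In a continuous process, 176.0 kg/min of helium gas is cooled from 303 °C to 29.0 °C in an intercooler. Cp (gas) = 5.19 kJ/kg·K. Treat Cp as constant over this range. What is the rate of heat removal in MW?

Q = ṁ·Cp·ΔT = 176.0 × 5.19 × (29.0 − 303) = -250280 kJ/min
Converting: 250280 / 60 s = 4171.4 kW
Cooling duty = 4.1714 MW

Q_c = 4.17 MW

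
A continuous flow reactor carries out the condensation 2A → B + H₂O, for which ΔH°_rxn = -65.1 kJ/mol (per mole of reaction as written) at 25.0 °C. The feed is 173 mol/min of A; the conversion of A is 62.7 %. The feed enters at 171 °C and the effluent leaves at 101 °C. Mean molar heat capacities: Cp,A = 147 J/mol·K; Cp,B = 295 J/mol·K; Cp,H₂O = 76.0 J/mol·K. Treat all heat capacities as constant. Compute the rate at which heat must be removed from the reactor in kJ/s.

Extent of reaction ξ = 0.627 × 173 / 2 = 54.236 mol/min
Reaction term: ξ·ΔH°_rxn = 54.236 × -65.1 = -3530.7 kJ/min
Sensible, feed 171→25 °C: -3712.9 kJ/min
Outlet flows (mol/min): A 64.529, B 54.236, H₂O 54.236
Sensible, products 25→101 °C: 2250.1 kJ/min
Q = ΔH = -4993.5 kJ/min = -83.225 kW
Heat removed = 83.225 kJ/s

Q_out = 83.2 kJ/s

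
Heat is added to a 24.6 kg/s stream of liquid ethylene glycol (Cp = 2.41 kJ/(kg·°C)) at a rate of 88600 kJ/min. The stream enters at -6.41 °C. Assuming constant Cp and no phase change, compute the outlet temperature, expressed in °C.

T_out = 18.5 °C

Q = 88600 kJ/min = 1476.7 kJ/s
ΔT = Q/(ṁ·Cp) = 1476.7/(24.6×2.41) = 24.908 K
T_out = -6.41 + 24.908 = 18.498 °C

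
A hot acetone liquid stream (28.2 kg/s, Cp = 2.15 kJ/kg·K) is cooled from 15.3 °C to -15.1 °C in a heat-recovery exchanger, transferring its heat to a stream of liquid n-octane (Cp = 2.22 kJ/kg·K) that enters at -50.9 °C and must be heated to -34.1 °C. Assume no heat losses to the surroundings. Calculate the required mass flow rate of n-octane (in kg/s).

ṁ_c = 49.4 kg/s

Heat released by hot stream: Q = 28.2 × 2.15 × (15.3 − -15.1) = 1843.2 kJ/s
Energy balance on cold side (adiabatic exchanger): Q = ṁ_c·Cp_c·(T_c,out − T_c,in)
ṁ_c = 1843.2 / [2.22 × (-34.1 − -50.9)] = 49.42 kg/s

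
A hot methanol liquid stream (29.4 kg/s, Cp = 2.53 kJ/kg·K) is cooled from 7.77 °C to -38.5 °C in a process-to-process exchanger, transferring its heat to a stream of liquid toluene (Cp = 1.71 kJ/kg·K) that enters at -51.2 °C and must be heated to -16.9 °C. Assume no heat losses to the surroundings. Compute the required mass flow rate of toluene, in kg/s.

ṁ_c = 58.7 kg/s

Heat released by hot stream: Q = 29.4 × 2.53 × (7.77 − -38.5) = 3441.7 kJ/s
Energy balance on cold side (adiabatic exchanger): Q = ṁ_c·Cp_c·(T_c,out − T_c,in)
ṁ_c = 3441.7 / [1.71 × (-16.9 − -51.2)] = 58.678 kg/s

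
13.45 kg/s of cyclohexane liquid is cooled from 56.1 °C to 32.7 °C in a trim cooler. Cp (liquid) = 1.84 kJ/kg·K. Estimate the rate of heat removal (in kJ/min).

Q = ṁ·Cp·ΔT = 13.45 × 1.84 × (32.7 − 56.1) = -579.1 kJ/s
Cooling duty = 34746 kJ/min

Q_c = 34700 kJ/min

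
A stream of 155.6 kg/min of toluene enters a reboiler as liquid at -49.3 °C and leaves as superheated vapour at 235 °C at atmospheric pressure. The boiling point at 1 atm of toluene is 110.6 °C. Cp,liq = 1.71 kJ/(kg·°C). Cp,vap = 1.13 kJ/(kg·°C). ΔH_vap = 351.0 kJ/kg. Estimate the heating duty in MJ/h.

Q = 7140 MJ/h

liquid -49.3→110.6 °C: 273.43 kJ/kg
vaporisation at 110.6 °C: 351 kJ/kg
vapour 110.6→235 °C: 140.57 kJ/kg
Δh = 273.43 + 351 + 140.57 = 765 kJ/kg
Q = ṁ·Δh = 155.6 kg/min × 765 kJ/kg = 119030 kJ/min
|Q| = 1983.9 kW = 7142 MJ/h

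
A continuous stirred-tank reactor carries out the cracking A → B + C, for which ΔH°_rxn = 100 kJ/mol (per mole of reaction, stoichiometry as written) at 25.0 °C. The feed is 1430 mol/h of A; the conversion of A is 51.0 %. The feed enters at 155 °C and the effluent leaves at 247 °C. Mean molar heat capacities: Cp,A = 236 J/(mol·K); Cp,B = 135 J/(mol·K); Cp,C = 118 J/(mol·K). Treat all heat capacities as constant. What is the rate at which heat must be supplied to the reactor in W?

Extent of reaction ξ = 0.510 × 1430 = 729.3 mol/h
Reaction term: ξ·ΔH°_rxn = 729.3 × 100 = 72930 kJ/h
Sensible, feed 155→25 °C: -43872 kJ/h
Outlet flows (mol/h): A 700.7, B 729.3, C 729.3
Sensible, products 25→247 °C: 77673 kJ/h
Q = ΔH = 106730 kJ/h = 29.647 kW
Heat supplied = 29647 W

Q_in = 29600 W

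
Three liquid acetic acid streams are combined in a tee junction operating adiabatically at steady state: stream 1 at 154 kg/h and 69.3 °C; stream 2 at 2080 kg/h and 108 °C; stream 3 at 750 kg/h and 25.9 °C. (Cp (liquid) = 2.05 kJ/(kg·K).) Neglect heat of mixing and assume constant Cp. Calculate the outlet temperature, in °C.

Energy balance with Q = 0: Σ ṁᵢCp,ᵢ(T_out − Tᵢ) = 0
Σ ṁᵢCp,ᵢTᵢ = 154×2.05×69.3 + 2080×2.05×108 + 750×2.05×25.9 = 522210
Σ ṁᵢCp,ᵢ = 154×2.05 + 2080×2.05 + 750×2.05 = 6117.2
T_out = 522210 / 6117.2 = 85.368 °C

T_out = 85.4 °C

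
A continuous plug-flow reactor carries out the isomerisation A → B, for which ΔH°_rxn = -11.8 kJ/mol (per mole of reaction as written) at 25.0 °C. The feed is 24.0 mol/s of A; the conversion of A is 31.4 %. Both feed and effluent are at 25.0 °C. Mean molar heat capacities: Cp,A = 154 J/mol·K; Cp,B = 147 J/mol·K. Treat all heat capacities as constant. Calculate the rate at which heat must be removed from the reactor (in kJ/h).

Q_out = 320000 kJ/h

Extent of reaction ξ = 0.314 × 24.0 = 7.536 mol/s
Reaction term: ξ·ΔH°_rxn = 7.536 × -11.8 = -88.925 kJ/s
Q = ΔH = -88.925 kJ/s = -88.925 kW
Heat removed = 320130 kJ/h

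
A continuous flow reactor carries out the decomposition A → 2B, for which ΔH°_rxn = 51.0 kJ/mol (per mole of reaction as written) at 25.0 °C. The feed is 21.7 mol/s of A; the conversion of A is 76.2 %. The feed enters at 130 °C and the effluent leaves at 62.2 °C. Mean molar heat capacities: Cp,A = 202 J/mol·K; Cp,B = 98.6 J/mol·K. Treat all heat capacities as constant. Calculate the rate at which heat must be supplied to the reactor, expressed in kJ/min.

Extent of reaction ξ = 0.762 × 21.7 = 16.535 mol/s
Reaction term: ξ·ΔH°_rxn = 16.535 × 51.0 = 843.31 kJ/s
Sensible, feed 130→25 °C: -460.26 kJ/s
Outlet flows (mol/s): A 5.1646, B 33.071
Sensible, products 25→62.2 °C: 160.11 kJ/s
Q = ΔH = 543.16 kJ/s = 543.16 kW
Heat supplied = 32589 kJ/min

Q_in = 32600 kJ/min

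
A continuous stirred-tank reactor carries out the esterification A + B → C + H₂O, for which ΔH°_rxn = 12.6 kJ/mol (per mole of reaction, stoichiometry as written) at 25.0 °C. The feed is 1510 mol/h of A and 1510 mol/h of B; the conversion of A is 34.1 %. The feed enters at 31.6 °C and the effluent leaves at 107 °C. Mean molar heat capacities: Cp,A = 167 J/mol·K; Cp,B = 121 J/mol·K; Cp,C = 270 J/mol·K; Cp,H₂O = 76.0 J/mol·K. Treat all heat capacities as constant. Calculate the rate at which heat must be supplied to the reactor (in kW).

Extent of reaction ξ = 0.341 × 1510 = 514.91 mol/h
Reaction term: ξ·ΔH°_rxn = 514.91 × 12.6 = 6487.9 kJ/h
Sensible, feed 31.6→25 °C: -2870.2 kJ/h
Outlet flows (mol/h): A 995.09, B 995.09, C 514.91, H₂O 514.91
Sensible, products 25→107 °C: 38109 kJ/h
Q = ΔH = 41727 kJ/h = 11.591 kW
Heat supplied = 11.591 kW

Q_in = 11.6 kW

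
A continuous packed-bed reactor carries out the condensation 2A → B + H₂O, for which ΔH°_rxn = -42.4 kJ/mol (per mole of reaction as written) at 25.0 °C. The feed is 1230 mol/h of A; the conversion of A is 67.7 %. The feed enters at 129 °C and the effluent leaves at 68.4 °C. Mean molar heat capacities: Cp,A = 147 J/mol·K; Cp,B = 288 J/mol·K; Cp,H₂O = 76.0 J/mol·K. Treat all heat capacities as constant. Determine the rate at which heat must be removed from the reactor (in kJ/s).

Extent of reaction ξ = 0.677 × 1230 / 2 = 416.36 mol/h
Reaction term: ξ·ΔH°_rxn = 416.36 × -42.4 = -17653 kJ/h
Sensible, feed 129→25 °C: -18804 kJ/h
Outlet flows (mol/h): A 397.29, B 416.36, H₂O 416.36
Sensible, products 25→68.4 °C: 9112 kJ/h
Q = ΔH = -27346 kJ/h = -7.596 kW
Heat removed = 7.596 kJ/s

Q_out = 7.60 kJ/s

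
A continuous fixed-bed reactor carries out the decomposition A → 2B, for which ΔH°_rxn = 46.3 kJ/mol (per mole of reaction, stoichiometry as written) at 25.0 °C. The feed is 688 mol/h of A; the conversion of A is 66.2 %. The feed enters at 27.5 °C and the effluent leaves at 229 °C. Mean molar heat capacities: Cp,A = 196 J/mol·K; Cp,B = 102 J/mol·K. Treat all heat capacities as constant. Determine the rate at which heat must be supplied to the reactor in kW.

Extent of reaction ξ = 0.662 × 688 = 455.46 mol/h
Reaction term: ξ·ΔH°_rxn = 455.46 × 46.3 = 21088 kJ/h
Sensible, feed 27.5→25 °C: -337.12 kJ/h
Outlet flows (mol/h): A 232.54, B 910.91
Sensible, products 25→229 °C: 28252 kJ/h
Q = ΔH = 49003 kJ/h = 13.612 kW
Heat supplied = 13.612 kW

Q_in = 13.6 kW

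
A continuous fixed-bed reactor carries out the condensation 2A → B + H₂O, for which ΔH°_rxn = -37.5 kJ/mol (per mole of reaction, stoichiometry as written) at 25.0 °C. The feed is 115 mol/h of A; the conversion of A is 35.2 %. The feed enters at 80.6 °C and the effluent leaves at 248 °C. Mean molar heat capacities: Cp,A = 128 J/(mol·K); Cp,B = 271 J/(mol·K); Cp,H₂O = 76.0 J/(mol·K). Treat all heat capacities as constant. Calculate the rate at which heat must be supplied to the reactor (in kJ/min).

Extent of reaction ξ = 0.352 × 115 / 2 = 20.24 mol/h
Reaction term: ξ·ΔH°_rxn = 20.24 × -37.5 = -759 kJ/h
Sensible, feed 80.6→25 °C: -818.43 kJ/h
Outlet flows (mol/h): A 74.52, B 20.24, H₂O 20.24
Sensible, products 25→248 °C: 3693.3 kJ/h
Q = ΔH = 2115.9 kJ/h = 0.58774 kW
Heat supplied = 35.264 kJ/min

Q_in = 35.3 kJ/min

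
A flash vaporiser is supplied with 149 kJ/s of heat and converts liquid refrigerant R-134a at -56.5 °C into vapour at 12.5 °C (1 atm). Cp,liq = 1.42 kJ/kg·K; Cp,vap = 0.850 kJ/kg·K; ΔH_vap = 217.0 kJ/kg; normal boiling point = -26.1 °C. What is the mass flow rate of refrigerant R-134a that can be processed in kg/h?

ṁ = 1830 kg/h

Δh = 1.42×(-26.1−-56.5) + 217.0 + 0.850×(12.5−-26.1) = 292.98 kJ/kg
Q = 149 kJ/s = 149 kJ/s = 536400 kJ/h
ṁ = Q/Δh = 536400 / 292.98 = 1830.9 kg/h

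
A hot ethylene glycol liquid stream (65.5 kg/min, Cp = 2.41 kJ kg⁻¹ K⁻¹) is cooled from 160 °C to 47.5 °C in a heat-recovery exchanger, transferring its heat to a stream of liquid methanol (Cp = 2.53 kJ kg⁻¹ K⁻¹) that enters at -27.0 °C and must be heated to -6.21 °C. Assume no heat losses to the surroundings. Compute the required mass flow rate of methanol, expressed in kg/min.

ṁ_c = 338 kg/min

Heat released by hot stream: Q = 65.5 × 2.41 × (160 − 47.5) = 17759 kJ/min
Energy balance on cold side (adiabatic exchanger): Q = ṁ_c·Cp_c·(T_c,out − T_c,in)
ṁ_c = 17759 / [2.53 × (-6.21 − -27.0)] = 337.63 kg/min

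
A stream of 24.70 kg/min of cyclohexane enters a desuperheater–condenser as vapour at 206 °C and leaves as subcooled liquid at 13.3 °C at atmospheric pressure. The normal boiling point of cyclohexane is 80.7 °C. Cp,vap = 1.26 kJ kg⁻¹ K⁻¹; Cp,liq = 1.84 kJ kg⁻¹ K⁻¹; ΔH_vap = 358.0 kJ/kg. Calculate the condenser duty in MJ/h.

vapour 206→80.7 °C: -157.88 kJ/kg
condensation at 80.7 °C: -358 kJ/kg
liquid 80.7→13.3 °C: -124.02 kJ/kg
Δh = -157.88 + -358 + -124.02 = -639.89 kJ/kg
Q = ṁ·Δh = 24.70 kg/min × -639.89 kJ/kg = -15805 kJ/min
|Q| = 263.42 kW = 948.32 MJ/h

Q_c = 948 MJ/h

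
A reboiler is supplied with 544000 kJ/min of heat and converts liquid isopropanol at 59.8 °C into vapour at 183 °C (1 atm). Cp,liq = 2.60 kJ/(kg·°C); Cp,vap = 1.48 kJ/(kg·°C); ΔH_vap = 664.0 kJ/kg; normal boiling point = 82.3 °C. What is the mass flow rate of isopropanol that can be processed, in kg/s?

ṁ = 10.4 kg/s

Δh = 2.60×(82.3−59.8) + 664.0 + 1.48×(183−82.3) = 871.54 kJ/kg
Q = 544000 kJ/min = 9066.7 kJ/s = 9066.7 kJ/s
ṁ = Q/Δh = 9066.7 / 871.54 = 10.403 kg/s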